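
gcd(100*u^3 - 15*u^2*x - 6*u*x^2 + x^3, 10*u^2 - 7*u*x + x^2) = -5*u + x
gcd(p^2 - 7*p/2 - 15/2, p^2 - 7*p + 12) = 1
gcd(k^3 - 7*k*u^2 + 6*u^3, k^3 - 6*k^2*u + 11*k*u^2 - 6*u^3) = k^2 - 3*k*u + 2*u^2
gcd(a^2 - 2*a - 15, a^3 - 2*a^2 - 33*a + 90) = a - 5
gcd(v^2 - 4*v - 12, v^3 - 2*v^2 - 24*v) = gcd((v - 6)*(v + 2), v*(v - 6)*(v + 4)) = v - 6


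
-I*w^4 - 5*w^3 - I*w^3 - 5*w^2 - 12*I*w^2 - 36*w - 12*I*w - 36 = (w - 6*I)*(w - 2*I)*(w + 3*I)*(-I*w - I)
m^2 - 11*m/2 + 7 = (m - 7/2)*(m - 2)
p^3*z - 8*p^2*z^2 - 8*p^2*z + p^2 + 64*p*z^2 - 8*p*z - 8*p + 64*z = (p - 8)*(p - 8*z)*(p*z + 1)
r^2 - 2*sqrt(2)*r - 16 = (r - 4*sqrt(2))*(r + 2*sqrt(2))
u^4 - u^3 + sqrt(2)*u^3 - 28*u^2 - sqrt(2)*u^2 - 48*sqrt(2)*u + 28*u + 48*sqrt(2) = (u - 1)*(u - 4*sqrt(2))*(u + 2*sqrt(2))*(u + 3*sqrt(2))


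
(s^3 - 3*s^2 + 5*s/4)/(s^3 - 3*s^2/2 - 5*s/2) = (s - 1/2)/(s + 1)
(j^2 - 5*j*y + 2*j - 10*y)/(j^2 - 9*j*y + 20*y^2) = (-j - 2)/(-j + 4*y)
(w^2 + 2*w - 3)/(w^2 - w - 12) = (w - 1)/(w - 4)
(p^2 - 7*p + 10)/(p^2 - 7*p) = (p^2 - 7*p + 10)/(p*(p - 7))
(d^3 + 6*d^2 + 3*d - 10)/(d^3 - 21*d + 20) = (d + 2)/(d - 4)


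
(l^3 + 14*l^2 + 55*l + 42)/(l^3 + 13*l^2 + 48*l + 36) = (l + 7)/(l + 6)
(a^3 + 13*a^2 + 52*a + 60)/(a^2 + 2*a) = a + 11 + 30/a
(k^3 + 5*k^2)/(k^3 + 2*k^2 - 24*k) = k*(k + 5)/(k^2 + 2*k - 24)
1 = 1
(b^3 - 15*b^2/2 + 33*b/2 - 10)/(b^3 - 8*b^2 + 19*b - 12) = (b - 5/2)/(b - 3)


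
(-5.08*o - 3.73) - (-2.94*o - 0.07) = -2.14*o - 3.66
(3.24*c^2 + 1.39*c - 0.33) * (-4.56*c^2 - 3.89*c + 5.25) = -14.7744*c^4 - 18.942*c^3 + 13.1077*c^2 + 8.5812*c - 1.7325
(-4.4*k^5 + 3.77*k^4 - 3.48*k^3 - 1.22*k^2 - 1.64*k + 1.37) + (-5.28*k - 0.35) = -4.4*k^5 + 3.77*k^4 - 3.48*k^3 - 1.22*k^2 - 6.92*k + 1.02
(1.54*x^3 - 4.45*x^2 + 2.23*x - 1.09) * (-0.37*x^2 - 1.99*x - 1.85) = -0.5698*x^5 - 1.4181*x^4 + 5.1814*x^3 + 4.1981*x^2 - 1.9564*x + 2.0165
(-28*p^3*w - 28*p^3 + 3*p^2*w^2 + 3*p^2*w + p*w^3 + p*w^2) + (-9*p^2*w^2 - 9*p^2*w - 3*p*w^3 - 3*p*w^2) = -28*p^3*w - 28*p^3 - 6*p^2*w^2 - 6*p^2*w - 2*p*w^3 - 2*p*w^2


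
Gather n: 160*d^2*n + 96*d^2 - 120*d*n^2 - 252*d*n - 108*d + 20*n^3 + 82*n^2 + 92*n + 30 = 96*d^2 - 108*d + 20*n^3 + n^2*(82 - 120*d) + n*(160*d^2 - 252*d + 92) + 30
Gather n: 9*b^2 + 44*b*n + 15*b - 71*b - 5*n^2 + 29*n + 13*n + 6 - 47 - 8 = 9*b^2 - 56*b - 5*n^2 + n*(44*b + 42) - 49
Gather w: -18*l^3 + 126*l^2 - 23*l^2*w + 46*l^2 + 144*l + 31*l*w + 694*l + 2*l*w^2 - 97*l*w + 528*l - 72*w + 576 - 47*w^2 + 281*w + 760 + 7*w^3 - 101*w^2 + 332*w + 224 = -18*l^3 + 172*l^2 + 1366*l + 7*w^3 + w^2*(2*l - 148) + w*(-23*l^2 - 66*l + 541) + 1560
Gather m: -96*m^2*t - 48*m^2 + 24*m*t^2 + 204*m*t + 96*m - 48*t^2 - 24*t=m^2*(-96*t - 48) + m*(24*t^2 + 204*t + 96) - 48*t^2 - 24*t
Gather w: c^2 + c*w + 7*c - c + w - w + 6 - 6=c^2 + c*w + 6*c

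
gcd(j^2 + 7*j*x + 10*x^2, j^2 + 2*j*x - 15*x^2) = j + 5*x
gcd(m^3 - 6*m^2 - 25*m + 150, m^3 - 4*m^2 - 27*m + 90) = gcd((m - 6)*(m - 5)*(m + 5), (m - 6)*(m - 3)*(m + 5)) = m^2 - m - 30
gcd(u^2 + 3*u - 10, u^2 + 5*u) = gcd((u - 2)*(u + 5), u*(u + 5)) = u + 5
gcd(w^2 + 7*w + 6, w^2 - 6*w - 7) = w + 1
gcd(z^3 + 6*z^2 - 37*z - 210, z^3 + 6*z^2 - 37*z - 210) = z^3 + 6*z^2 - 37*z - 210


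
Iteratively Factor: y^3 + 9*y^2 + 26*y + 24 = (y + 2)*(y^2 + 7*y + 12) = (y + 2)*(y + 3)*(y + 4)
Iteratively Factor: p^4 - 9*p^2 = (p + 3)*(p^3 - 3*p^2) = p*(p + 3)*(p^2 - 3*p) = p^2*(p + 3)*(p - 3)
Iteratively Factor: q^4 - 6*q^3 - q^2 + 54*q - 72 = (q - 4)*(q^3 - 2*q^2 - 9*q + 18) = (q - 4)*(q - 3)*(q^2 + q - 6) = (q - 4)*(q - 3)*(q - 2)*(q + 3)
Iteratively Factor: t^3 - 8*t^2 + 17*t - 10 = (t - 1)*(t^2 - 7*t + 10) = (t - 2)*(t - 1)*(t - 5)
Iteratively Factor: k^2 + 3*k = (k + 3)*(k)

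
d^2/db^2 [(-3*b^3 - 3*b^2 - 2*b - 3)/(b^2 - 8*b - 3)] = 2*(-227*b^3 - 252*b^2 - 27*b - 180)/(b^6 - 24*b^5 + 183*b^4 - 368*b^3 - 549*b^2 - 216*b - 27)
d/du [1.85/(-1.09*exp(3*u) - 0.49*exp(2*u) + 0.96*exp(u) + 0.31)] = (6.0495*exp(2*u) + 1.813*exp(u) - 1.776)*exp(u)/(1.09*exp(3*u) + 0.49*exp(2*u) - 0.96*exp(u) - 0.31)^2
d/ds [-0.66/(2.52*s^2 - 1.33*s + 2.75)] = (3.3264*s - 0.8778)/(2.52*s^2 - 1.33*s + 2.75)^2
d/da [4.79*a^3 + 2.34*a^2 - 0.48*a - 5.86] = 14.37*a^2 + 4.68*a - 0.48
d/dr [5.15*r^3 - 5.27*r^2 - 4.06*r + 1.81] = 15.45*r^2 - 10.54*r - 4.06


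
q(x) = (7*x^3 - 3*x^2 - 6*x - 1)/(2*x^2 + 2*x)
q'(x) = (-4*x - 2)*(7*x^3 - 3*x^2 - 6*x - 1)/(2*x^2 + 2*x)^2 + (21*x^2 - 6*x - 6)/(2*x^2 + 2*x) = (7*x^4 + 14*x^3 + 3*x^2 + 2*x + 1)/(2*x^2*(x^2 + 2*x + 1))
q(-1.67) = -14.28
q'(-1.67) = -1.89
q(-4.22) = -20.43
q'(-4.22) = 3.29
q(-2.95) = -16.44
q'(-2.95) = 2.90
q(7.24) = 20.57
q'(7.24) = 3.47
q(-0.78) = 4.27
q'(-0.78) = -47.33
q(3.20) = 6.64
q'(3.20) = 3.41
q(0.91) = -1.06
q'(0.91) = 3.42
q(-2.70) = -15.74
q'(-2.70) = 2.70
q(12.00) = 37.15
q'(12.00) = 3.49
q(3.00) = 5.96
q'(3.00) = 3.40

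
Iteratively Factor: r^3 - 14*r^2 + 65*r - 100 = (r - 5)*(r^2 - 9*r + 20) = (r - 5)*(r - 4)*(r - 5)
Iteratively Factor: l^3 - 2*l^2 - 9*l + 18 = (l - 3)*(l^2 + l - 6) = (l - 3)*(l + 3)*(l - 2)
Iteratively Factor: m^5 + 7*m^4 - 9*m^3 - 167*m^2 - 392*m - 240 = (m + 3)*(m^4 + 4*m^3 - 21*m^2 - 104*m - 80) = (m + 3)*(m + 4)*(m^3 - 21*m - 20) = (m + 3)*(m + 4)^2*(m^2 - 4*m - 5) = (m + 1)*(m + 3)*(m + 4)^2*(m - 5)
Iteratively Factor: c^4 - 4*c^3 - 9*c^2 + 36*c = (c)*(c^3 - 4*c^2 - 9*c + 36) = c*(c - 4)*(c^2 - 9) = c*(c - 4)*(c + 3)*(c - 3)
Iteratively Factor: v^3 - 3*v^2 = (v)*(v^2 - 3*v) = v*(v - 3)*(v)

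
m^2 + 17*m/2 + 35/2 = (m + 7/2)*(m + 5)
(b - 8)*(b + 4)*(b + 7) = b^3 + 3*b^2 - 60*b - 224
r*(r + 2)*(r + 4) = r^3 + 6*r^2 + 8*r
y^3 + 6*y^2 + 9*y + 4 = (y + 1)^2*(y + 4)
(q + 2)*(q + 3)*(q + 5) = q^3 + 10*q^2 + 31*q + 30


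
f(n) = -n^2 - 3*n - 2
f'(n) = -2*n - 3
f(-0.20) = -1.44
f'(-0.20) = -2.60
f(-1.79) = 0.17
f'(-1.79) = 0.58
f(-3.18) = -2.57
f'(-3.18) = 3.36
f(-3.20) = -2.64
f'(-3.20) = 3.40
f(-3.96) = -5.80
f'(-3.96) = 4.92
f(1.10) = -6.51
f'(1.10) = -5.20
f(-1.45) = 0.25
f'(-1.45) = -0.10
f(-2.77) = -1.36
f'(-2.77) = 2.54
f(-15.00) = -182.00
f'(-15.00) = 27.00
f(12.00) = -182.00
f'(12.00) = -27.00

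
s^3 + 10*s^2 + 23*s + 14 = (s + 1)*(s + 2)*(s + 7)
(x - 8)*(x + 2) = x^2 - 6*x - 16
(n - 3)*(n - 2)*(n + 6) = n^3 + n^2 - 24*n + 36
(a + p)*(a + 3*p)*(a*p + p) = a^3*p + 4*a^2*p^2 + a^2*p + 3*a*p^3 + 4*a*p^2 + 3*p^3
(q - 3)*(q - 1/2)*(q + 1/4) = q^3 - 13*q^2/4 + 5*q/8 + 3/8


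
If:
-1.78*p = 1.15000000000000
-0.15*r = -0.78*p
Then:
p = -0.65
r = -3.36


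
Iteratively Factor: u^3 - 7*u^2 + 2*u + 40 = (u - 4)*(u^2 - 3*u - 10) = (u - 5)*(u - 4)*(u + 2)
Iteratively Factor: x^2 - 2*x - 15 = (x - 5)*(x + 3)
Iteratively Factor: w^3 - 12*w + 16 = (w - 2)*(w^2 + 2*w - 8) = (w - 2)^2*(w + 4)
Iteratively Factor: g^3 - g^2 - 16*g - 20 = (g - 5)*(g^2 + 4*g + 4) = (g - 5)*(g + 2)*(g + 2)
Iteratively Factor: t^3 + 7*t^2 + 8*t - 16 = (t - 1)*(t^2 + 8*t + 16) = (t - 1)*(t + 4)*(t + 4)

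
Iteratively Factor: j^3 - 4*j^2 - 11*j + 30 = (j - 5)*(j^2 + j - 6) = (j - 5)*(j + 3)*(j - 2)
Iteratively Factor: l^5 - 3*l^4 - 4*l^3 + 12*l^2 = (l - 3)*(l^4 - 4*l^2) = (l - 3)*(l - 2)*(l^3 + 2*l^2) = l*(l - 3)*(l - 2)*(l^2 + 2*l) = l*(l - 3)*(l - 2)*(l + 2)*(l)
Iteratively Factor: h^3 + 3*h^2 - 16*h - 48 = (h + 4)*(h^2 - h - 12) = (h + 3)*(h + 4)*(h - 4)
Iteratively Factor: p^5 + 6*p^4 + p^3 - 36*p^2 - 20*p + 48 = (p + 4)*(p^4 + 2*p^3 - 7*p^2 - 8*p + 12) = (p - 1)*(p + 4)*(p^3 + 3*p^2 - 4*p - 12) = (p - 1)*(p + 2)*(p + 4)*(p^2 + p - 6) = (p - 1)*(p + 2)*(p + 3)*(p + 4)*(p - 2)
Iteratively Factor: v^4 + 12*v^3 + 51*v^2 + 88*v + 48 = (v + 4)*(v^3 + 8*v^2 + 19*v + 12) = (v + 3)*(v + 4)*(v^2 + 5*v + 4) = (v + 1)*(v + 3)*(v + 4)*(v + 4)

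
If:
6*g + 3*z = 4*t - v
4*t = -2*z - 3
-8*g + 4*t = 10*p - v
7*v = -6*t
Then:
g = -19*z/21 - 17/28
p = 17*z/30 + 1/4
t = -z/2 - 3/4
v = 3*z/7 + 9/14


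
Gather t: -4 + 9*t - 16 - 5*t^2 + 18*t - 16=-5*t^2 + 27*t - 36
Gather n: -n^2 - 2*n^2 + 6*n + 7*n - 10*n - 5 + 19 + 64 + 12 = -3*n^2 + 3*n + 90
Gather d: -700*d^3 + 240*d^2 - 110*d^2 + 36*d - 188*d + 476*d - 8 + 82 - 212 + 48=-700*d^3 + 130*d^2 + 324*d - 90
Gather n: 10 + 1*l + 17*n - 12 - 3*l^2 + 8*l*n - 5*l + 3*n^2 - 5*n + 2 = -3*l^2 - 4*l + 3*n^2 + n*(8*l + 12)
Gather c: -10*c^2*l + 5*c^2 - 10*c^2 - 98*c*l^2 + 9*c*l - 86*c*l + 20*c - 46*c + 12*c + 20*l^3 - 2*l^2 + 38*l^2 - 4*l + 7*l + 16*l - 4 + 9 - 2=c^2*(-10*l - 5) + c*(-98*l^2 - 77*l - 14) + 20*l^3 + 36*l^2 + 19*l + 3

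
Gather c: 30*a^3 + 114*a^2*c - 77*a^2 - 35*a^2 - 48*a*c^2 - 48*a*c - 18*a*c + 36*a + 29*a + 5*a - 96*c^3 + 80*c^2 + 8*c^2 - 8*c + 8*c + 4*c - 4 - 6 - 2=30*a^3 - 112*a^2 + 70*a - 96*c^3 + c^2*(88 - 48*a) + c*(114*a^2 - 66*a + 4) - 12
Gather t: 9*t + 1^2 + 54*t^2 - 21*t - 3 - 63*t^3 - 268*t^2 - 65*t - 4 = -63*t^3 - 214*t^2 - 77*t - 6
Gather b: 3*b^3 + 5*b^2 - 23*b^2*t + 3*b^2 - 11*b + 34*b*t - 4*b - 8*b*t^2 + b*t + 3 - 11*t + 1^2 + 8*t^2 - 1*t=3*b^3 + b^2*(8 - 23*t) + b*(-8*t^2 + 35*t - 15) + 8*t^2 - 12*t + 4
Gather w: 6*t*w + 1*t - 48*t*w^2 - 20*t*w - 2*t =-48*t*w^2 - 14*t*w - t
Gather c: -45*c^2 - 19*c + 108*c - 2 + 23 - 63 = -45*c^2 + 89*c - 42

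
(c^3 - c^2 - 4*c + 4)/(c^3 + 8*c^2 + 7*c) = (c^3 - c^2 - 4*c + 4)/(c*(c^2 + 8*c + 7))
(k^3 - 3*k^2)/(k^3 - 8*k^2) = (k - 3)/(k - 8)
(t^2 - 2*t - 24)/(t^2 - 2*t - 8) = (-t^2 + 2*t + 24)/(-t^2 + 2*t + 8)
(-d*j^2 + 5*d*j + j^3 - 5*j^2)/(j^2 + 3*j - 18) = j*(-d*j + 5*d + j^2 - 5*j)/(j^2 + 3*j - 18)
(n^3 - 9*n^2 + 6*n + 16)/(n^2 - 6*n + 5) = (n^3 - 9*n^2 + 6*n + 16)/(n^2 - 6*n + 5)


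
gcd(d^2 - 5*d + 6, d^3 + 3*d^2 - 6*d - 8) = d - 2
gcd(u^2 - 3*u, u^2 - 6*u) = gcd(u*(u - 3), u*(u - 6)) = u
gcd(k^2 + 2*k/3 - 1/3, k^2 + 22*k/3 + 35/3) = 1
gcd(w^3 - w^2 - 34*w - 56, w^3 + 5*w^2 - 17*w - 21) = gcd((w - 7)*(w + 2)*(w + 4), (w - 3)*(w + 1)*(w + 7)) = 1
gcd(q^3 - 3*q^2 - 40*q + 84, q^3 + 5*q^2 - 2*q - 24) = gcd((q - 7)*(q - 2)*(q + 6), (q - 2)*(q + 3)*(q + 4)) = q - 2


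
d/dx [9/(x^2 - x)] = 9*(1 - 2*x)/(x^2*(x - 1)^2)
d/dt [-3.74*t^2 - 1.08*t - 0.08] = -7.48*t - 1.08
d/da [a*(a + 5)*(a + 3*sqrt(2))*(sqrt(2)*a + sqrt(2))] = 4*sqrt(2)*a^3 + 18*a^2 + 18*sqrt(2)*a^2 + 10*sqrt(2)*a + 72*a + 30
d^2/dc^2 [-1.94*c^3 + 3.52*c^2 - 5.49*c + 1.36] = 7.04 - 11.64*c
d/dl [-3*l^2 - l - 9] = -6*l - 1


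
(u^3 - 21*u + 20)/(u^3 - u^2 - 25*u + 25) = (u - 4)/(u - 5)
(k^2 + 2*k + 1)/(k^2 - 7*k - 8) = (k + 1)/(k - 8)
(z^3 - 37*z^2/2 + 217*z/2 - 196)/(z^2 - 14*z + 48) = (2*z^2 - 21*z + 49)/(2*(z - 6))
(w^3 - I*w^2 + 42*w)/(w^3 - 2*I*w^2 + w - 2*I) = w*(w^2 - I*w + 42)/(w^3 - 2*I*w^2 + w - 2*I)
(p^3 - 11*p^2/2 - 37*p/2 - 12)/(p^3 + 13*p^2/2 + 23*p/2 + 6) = (p - 8)/(p + 4)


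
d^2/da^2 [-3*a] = 0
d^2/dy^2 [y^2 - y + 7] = 2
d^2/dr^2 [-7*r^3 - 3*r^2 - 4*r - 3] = -42*r - 6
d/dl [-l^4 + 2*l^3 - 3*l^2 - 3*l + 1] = -4*l^3 + 6*l^2 - 6*l - 3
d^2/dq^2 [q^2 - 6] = 2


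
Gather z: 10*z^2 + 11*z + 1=10*z^2 + 11*z + 1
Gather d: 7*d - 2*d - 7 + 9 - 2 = 5*d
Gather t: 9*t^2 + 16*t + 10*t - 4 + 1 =9*t^2 + 26*t - 3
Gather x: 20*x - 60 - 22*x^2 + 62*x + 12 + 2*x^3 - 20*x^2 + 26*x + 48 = 2*x^3 - 42*x^2 + 108*x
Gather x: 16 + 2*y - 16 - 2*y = 0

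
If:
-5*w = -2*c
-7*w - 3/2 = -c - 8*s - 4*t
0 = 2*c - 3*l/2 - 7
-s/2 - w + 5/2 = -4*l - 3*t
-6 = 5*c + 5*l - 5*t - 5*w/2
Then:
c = 13213/5642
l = -4356/2821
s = -709/14105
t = 21572/14105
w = 13213/14105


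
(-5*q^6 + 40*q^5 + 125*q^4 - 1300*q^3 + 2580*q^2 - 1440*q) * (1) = -5*q^6 + 40*q^5 + 125*q^4 - 1300*q^3 + 2580*q^2 - 1440*q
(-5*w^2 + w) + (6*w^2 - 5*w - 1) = w^2 - 4*w - 1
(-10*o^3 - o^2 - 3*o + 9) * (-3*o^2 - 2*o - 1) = 30*o^5 + 23*o^4 + 21*o^3 - 20*o^2 - 15*o - 9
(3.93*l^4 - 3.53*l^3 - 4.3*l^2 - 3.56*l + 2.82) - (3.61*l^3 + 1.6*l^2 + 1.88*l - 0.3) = 3.93*l^4 - 7.14*l^3 - 5.9*l^2 - 5.44*l + 3.12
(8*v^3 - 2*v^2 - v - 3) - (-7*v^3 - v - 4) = 15*v^3 - 2*v^2 + 1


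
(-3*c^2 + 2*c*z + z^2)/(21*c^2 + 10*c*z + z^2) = (-c + z)/(7*c + z)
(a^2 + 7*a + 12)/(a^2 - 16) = (a + 3)/(a - 4)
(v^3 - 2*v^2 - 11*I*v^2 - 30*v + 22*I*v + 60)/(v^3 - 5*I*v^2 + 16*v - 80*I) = (v^2 + v*(-2 - 6*I) + 12*I)/(v^2 + 16)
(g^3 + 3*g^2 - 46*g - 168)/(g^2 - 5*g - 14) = (g^2 + 10*g + 24)/(g + 2)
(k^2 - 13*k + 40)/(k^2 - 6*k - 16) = (k - 5)/(k + 2)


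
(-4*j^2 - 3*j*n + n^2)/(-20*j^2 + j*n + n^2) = (j + n)/(5*j + n)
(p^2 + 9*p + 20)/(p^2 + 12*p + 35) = (p + 4)/(p + 7)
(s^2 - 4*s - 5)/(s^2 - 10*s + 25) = (s + 1)/(s - 5)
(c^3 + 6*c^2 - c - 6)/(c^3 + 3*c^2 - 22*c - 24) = (c - 1)/(c - 4)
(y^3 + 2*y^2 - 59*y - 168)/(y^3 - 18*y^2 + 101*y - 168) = (y^2 + 10*y + 21)/(y^2 - 10*y + 21)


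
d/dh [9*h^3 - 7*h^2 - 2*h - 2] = 27*h^2 - 14*h - 2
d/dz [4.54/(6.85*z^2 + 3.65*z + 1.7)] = (-62.198*z - 16.571)/(6.85*z^2 + 3.65*z + 1.7)^2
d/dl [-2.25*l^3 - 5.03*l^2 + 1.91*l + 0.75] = -6.75*l^2 - 10.06*l + 1.91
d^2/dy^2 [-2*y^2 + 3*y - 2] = -4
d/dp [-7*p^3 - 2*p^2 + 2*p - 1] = -21*p^2 - 4*p + 2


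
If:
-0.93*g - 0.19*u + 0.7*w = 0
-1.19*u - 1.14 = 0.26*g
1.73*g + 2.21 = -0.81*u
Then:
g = -0.92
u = -0.76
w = -1.43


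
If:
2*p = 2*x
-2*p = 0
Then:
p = 0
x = 0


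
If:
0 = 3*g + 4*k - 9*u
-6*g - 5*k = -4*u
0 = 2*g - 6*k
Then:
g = 0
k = 0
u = 0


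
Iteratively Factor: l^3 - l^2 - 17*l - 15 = (l + 1)*(l^2 - 2*l - 15) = (l + 1)*(l + 3)*(l - 5)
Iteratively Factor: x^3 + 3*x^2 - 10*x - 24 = (x - 3)*(x^2 + 6*x + 8) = (x - 3)*(x + 4)*(x + 2)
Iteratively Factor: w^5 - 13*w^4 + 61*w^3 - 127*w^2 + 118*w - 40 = (w - 5)*(w^4 - 8*w^3 + 21*w^2 - 22*w + 8) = (w - 5)*(w - 2)*(w^3 - 6*w^2 + 9*w - 4) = (w - 5)*(w - 2)*(w - 1)*(w^2 - 5*w + 4) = (w - 5)*(w - 2)*(w - 1)^2*(w - 4)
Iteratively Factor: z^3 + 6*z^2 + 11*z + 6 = (z + 1)*(z^2 + 5*z + 6) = (z + 1)*(z + 2)*(z + 3)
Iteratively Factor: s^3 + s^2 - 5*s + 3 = (s - 1)*(s^2 + 2*s - 3) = (s - 1)^2*(s + 3)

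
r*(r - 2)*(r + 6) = r^3 + 4*r^2 - 12*r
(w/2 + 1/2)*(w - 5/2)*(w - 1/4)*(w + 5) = w^4/2 + 13*w^3/8 - 87*w^2/16 - 5*w + 25/16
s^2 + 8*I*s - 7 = (s + I)*(s + 7*I)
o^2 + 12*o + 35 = (o + 5)*(o + 7)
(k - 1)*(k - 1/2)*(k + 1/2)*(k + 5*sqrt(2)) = k^4 - k^3 + 5*sqrt(2)*k^3 - 5*sqrt(2)*k^2 - k^2/4 - 5*sqrt(2)*k/4 + k/4 + 5*sqrt(2)/4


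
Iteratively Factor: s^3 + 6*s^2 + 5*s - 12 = (s - 1)*(s^2 + 7*s + 12) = (s - 1)*(s + 4)*(s + 3)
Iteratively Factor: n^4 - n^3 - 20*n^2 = (n - 5)*(n^3 + 4*n^2) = n*(n - 5)*(n^2 + 4*n) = n^2*(n - 5)*(n + 4)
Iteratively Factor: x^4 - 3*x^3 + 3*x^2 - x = (x - 1)*(x^3 - 2*x^2 + x) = (x - 1)^2*(x^2 - x) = x*(x - 1)^2*(x - 1)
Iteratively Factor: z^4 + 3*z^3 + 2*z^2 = (z + 2)*(z^3 + z^2) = z*(z + 2)*(z^2 + z) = z*(z + 1)*(z + 2)*(z)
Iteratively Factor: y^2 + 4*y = (y)*(y + 4)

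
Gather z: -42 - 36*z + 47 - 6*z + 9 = 14 - 42*z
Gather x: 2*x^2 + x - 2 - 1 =2*x^2 + x - 3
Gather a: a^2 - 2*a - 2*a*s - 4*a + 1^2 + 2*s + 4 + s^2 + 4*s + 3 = a^2 + a*(-2*s - 6) + s^2 + 6*s + 8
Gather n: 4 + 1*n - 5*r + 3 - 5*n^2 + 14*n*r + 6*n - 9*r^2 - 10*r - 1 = -5*n^2 + n*(14*r + 7) - 9*r^2 - 15*r + 6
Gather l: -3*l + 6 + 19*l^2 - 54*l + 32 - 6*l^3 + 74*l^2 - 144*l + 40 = -6*l^3 + 93*l^2 - 201*l + 78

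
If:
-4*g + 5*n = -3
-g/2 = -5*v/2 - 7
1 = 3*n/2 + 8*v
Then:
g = 243/28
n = 222/35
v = -149/140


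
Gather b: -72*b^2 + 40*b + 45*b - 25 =-72*b^2 + 85*b - 25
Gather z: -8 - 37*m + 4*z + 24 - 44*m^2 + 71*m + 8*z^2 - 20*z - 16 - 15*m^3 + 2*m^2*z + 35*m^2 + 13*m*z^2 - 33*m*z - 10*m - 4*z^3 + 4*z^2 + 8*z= -15*m^3 - 9*m^2 + 24*m - 4*z^3 + z^2*(13*m + 12) + z*(2*m^2 - 33*m - 8)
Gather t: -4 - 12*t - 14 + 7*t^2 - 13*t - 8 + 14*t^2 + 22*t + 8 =21*t^2 - 3*t - 18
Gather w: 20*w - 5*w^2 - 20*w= -5*w^2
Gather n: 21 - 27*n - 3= 18 - 27*n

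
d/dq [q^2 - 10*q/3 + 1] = 2*q - 10/3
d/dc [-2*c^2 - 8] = -4*c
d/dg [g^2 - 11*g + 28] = 2*g - 11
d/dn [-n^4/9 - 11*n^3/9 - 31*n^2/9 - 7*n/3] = -4*n^3/9 - 11*n^2/3 - 62*n/9 - 7/3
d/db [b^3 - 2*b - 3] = 3*b^2 - 2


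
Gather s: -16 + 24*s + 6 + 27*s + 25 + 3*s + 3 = 54*s + 18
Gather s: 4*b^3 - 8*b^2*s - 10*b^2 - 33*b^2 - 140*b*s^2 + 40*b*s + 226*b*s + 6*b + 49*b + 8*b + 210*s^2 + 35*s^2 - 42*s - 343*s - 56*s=4*b^3 - 43*b^2 + 63*b + s^2*(245 - 140*b) + s*(-8*b^2 + 266*b - 441)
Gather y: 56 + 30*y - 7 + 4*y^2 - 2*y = 4*y^2 + 28*y + 49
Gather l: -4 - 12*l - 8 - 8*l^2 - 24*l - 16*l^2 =-24*l^2 - 36*l - 12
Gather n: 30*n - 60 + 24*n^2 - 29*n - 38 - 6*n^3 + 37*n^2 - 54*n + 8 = -6*n^3 + 61*n^2 - 53*n - 90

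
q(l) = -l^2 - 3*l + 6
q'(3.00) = -9.00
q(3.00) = -12.00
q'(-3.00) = 3.00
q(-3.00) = 6.00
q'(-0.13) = -2.74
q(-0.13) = 6.37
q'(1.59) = -6.18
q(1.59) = -1.30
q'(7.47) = -17.94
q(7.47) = -72.21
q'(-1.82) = 0.64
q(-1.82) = 8.15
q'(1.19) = -5.38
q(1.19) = 1.01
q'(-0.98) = -1.04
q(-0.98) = 7.98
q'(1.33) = -5.66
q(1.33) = 0.24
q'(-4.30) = 5.60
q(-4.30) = 0.41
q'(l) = -2*l - 3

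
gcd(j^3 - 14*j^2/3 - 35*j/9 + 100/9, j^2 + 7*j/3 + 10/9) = j + 5/3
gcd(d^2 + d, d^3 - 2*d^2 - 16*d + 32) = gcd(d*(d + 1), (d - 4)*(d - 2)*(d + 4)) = 1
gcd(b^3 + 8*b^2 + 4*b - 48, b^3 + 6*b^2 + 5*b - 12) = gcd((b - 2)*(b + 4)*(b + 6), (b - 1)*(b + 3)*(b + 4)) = b + 4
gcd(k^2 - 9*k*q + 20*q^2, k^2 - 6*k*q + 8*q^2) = -k + 4*q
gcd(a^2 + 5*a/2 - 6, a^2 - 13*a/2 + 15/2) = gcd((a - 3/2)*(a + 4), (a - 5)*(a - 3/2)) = a - 3/2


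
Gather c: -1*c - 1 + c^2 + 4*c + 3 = c^2 + 3*c + 2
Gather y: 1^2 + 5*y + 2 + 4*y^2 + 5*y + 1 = 4*y^2 + 10*y + 4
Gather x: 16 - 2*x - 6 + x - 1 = 9 - x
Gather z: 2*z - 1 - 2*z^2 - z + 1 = -2*z^2 + z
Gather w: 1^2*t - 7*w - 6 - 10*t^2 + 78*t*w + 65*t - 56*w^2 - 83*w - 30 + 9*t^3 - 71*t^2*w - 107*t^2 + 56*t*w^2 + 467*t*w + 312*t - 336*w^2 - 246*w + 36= 9*t^3 - 117*t^2 + 378*t + w^2*(56*t - 392) + w*(-71*t^2 + 545*t - 336)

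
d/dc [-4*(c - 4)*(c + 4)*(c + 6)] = -12*c^2 - 48*c + 64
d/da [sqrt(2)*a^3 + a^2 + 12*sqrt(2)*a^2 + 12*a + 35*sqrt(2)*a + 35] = 3*sqrt(2)*a^2 + 2*a + 24*sqrt(2)*a + 12 + 35*sqrt(2)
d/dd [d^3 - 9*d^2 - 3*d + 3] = 3*d^2 - 18*d - 3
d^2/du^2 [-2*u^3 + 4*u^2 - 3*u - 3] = 8 - 12*u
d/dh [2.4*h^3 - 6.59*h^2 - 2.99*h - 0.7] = 7.2*h^2 - 13.18*h - 2.99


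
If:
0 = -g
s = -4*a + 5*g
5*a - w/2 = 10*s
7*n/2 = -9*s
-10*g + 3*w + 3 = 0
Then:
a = -1/90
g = 0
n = -4/35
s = 2/45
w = -1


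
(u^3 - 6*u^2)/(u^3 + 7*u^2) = (u - 6)/(u + 7)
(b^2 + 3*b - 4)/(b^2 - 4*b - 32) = (b - 1)/(b - 8)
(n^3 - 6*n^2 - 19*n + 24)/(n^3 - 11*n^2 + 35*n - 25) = (n^2 - 5*n - 24)/(n^2 - 10*n + 25)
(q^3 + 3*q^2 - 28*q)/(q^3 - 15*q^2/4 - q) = 4*(q + 7)/(4*q + 1)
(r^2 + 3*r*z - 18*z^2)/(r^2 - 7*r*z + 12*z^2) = (-r - 6*z)/(-r + 4*z)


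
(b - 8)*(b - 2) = b^2 - 10*b + 16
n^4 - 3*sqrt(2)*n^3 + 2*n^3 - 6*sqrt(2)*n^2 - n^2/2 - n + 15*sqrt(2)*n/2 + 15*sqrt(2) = (n + 2)*(n - 5*sqrt(2)/2)*(n - 3*sqrt(2)/2)*(n + sqrt(2))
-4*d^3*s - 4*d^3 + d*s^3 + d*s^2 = (-2*d + s)*(2*d + s)*(d*s + d)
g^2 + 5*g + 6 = (g + 2)*(g + 3)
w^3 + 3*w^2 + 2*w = w*(w + 1)*(w + 2)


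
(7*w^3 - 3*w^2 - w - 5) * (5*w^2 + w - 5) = 35*w^5 - 8*w^4 - 43*w^3 - 11*w^2 + 25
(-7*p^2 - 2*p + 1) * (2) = -14*p^2 - 4*p + 2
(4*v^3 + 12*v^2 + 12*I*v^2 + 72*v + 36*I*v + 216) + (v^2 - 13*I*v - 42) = 4*v^3 + 13*v^2 + 12*I*v^2 + 72*v + 23*I*v + 174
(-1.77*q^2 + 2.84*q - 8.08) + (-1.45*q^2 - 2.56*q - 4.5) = -3.22*q^2 + 0.28*q - 12.58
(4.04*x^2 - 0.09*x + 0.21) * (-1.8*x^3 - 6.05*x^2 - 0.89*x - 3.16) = -7.272*x^5 - 24.28*x^4 - 3.4291*x^3 - 13.9568*x^2 + 0.0975*x - 0.6636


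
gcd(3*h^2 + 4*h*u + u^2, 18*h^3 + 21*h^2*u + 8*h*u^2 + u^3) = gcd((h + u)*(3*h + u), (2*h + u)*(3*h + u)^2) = 3*h + u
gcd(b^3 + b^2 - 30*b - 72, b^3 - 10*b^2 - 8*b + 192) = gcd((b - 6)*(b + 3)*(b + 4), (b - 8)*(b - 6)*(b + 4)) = b^2 - 2*b - 24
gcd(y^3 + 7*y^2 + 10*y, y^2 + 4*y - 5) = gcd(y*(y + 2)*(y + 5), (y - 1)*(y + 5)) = y + 5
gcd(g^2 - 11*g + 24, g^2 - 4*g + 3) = g - 3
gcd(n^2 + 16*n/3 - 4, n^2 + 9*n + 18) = n + 6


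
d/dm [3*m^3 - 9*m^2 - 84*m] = 9*m^2 - 18*m - 84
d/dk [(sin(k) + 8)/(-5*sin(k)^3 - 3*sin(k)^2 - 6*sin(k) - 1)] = (10*sin(k)^3 + 123*sin(k)^2 + 48*sin(k) + 47)*cos(k)/(5*sin(k)^3 + 3*sin(k)^2 + 6*sin(k) + 1)^2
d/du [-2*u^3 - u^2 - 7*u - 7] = -6*u^2 - 2*u - 7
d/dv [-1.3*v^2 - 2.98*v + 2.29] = -2.6*v - 2.98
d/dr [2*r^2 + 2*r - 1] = 4*r + 2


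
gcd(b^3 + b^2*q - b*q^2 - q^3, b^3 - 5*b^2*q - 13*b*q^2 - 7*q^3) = b^2 + 2*b*q + q^2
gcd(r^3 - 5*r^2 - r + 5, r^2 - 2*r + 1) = r - 1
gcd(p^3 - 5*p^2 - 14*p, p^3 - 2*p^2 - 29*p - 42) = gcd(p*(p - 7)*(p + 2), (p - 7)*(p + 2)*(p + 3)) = p^2 - 5*p - 14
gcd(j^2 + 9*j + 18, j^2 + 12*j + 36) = j + 6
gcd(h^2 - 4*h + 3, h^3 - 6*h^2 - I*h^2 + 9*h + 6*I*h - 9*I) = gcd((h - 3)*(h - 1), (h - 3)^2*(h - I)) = h - 3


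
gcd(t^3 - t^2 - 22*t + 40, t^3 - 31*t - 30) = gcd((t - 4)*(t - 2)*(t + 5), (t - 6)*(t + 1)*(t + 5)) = t + 5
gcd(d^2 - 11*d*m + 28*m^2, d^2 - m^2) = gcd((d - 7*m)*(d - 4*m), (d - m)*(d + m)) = 1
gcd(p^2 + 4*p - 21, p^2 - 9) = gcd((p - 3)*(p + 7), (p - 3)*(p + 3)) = p - 3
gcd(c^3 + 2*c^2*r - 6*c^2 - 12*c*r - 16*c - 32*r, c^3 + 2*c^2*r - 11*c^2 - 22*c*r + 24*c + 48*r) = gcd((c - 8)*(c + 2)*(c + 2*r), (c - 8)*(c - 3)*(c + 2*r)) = c^2 + 2*c*r - 8*c - 16*r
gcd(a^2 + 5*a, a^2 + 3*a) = a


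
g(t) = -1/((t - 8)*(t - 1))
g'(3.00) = -0.03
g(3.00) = 0.10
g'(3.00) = -0.03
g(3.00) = 0.10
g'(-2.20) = -0.01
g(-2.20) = -0.03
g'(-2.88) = -0.01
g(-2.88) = -0.02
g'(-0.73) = -0.05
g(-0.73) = -0.07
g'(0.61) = -0.94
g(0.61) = -0.35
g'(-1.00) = -0.03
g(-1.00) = -0.06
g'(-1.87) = -0.02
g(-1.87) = -0.04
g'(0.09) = -0.17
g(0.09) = -0.14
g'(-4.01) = -0.00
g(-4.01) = -0.02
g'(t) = 1/((t - 8)*(t - 1)^2) + 1/((t - 8)^2*(t - 1)) = (2*t - 9)/((t - 8)^2*(t - 1)^2)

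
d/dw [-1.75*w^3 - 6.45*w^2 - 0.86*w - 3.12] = -5.25*w^2 - 12.9*w - 0.86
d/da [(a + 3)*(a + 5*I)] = 2*a + 3 + 5*I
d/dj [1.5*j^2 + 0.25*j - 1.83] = 3.0*j + 0.25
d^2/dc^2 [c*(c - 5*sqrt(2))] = 2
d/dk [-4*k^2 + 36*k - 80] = 36 - 8*k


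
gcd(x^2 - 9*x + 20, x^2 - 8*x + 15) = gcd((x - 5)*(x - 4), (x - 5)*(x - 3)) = x - 5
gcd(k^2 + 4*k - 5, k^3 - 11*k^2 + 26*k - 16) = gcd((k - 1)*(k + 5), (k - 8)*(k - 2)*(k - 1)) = k - 1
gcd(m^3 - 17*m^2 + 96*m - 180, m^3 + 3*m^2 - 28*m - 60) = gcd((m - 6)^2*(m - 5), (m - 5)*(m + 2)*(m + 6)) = m - 5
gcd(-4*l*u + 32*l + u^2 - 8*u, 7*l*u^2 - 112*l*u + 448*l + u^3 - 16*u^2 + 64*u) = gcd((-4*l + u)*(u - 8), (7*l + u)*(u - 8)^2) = u - 8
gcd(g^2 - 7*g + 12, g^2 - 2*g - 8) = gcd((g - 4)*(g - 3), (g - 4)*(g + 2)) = g - 4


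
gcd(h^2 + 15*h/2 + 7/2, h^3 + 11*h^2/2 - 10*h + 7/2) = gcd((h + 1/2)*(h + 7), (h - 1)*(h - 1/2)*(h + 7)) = h + 7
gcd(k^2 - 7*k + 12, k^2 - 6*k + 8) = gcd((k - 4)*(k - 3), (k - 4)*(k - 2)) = k - 4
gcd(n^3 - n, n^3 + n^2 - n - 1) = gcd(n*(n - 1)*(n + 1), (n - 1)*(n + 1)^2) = n^2 - 1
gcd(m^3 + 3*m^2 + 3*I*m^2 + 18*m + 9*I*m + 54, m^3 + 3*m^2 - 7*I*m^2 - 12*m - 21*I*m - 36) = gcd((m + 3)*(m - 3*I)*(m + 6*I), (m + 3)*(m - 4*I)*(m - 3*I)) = m^2 + m*(3 - 3*I) - 9*I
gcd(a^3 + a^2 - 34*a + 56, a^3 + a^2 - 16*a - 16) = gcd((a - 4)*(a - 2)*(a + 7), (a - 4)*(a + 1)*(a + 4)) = a - 4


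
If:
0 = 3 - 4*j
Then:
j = 3/4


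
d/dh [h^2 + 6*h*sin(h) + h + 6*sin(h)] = 6*h*cos(h) + 2*h + 6*sqrt(2)*sin(h + pi/4) + 1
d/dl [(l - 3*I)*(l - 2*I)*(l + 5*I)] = 3*l^2 + 19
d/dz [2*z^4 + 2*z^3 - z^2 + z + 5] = 8*z^3 + 6*z^2 - 2*z + 1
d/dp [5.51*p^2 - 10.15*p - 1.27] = 11.02*p - 10.15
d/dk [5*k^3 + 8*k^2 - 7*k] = 15*k^2 + 16*k - 7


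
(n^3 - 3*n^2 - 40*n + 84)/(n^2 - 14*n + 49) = (n^2 + 4*n - 12)/(n - 7)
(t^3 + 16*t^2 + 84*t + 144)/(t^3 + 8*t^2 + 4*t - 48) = (t + 6)/(t - 2)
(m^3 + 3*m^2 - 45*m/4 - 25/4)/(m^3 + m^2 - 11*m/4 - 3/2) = (2*m^2 + 5*m - 25)/(2*m^2 + m - 6)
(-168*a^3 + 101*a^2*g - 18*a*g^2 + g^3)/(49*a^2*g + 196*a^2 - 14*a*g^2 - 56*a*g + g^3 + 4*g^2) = (-24*a^2 + 11*a*g - g^2)/(7*a*g + 28*a - g^2 - 4*g)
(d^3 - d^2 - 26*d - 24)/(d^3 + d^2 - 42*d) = (d^2 + 5*d + 4)/(d*(d + 7))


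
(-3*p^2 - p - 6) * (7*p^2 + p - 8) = -21*p^4 - 10*p^3 - 19*p^2 + 2*p + 48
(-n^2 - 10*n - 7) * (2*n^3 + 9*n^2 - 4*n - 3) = -2*n^5 - 29*n^4 - 100*n^3 - 20*n^2 + 58*n + 21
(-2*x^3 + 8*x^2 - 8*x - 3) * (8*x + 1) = -16*x^4 + 62*x^3 - 56*x^2 - 32*x - 3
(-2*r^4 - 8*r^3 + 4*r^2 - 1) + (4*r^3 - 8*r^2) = -2*r^4 - 4*r^3 - 4*r^2 - 1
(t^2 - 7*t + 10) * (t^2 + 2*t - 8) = t^4 - 5*t^3 - 12*t^2 + 76*t - 80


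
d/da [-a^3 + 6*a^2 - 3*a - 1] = -3*a^2 + 12*a - 3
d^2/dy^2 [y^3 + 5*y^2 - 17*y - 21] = 6*y + 10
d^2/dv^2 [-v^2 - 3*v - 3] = -2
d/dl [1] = 0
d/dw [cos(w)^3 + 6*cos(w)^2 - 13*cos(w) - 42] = (-3*cos(w)^2 - 12*cos(w) + 13)*sin(w)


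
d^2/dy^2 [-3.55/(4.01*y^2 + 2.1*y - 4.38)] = (114.16871*y^2 + 59.7891*y - 3.55*(8.02*y + 2.1)*(16.04*y + 4.2) - 124.70298)/(4.01*y^2 + 2.1*y - 4.38)^3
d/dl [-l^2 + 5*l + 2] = 5 - 2*l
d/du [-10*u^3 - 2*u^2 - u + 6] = -30*u^2 - 4*u - 1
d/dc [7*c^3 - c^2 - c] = 21*c^2 - 2*c - 1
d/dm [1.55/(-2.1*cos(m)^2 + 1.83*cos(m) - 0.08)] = (2.8365 - 6.51*cos(m))*sin(m)/(2.1*cos(m)^2 - 1.83*cos(m) + 0.08)^2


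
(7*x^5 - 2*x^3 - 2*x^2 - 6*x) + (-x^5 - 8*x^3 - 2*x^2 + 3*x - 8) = 6*x^5 - 10*x^3 - 4*x^2 - 3*x - 8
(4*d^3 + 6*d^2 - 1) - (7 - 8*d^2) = 4*d^3 + 14*d^2 - 8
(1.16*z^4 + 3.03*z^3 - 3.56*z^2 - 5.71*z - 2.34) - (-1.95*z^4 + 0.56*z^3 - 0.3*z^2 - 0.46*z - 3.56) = 3.11*z^4 + 2.47*z^3 - 3.26*z^2 - 5.25*z + 1.22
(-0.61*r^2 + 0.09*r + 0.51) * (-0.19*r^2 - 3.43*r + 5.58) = 0.1159*r^4 + 2.0752*r^3 - 3.8094*r^2 - 1.2471*r + 2.8458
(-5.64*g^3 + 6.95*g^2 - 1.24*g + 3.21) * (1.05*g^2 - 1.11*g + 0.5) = -5.922*g^5 + 13.5579*g^4 - 11.8365*g^3 + 8.2219*g^2 - 4.1831*g + 1.605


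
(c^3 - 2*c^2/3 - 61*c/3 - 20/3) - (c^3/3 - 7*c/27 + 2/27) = 2*c^3/3 - 2*c^2/3 - 542*c/27 - 182/27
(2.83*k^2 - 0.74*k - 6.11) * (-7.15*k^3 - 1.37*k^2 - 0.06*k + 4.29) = -20.2345*k^5 + 1.4139*k^4 + 44.5305*k^3 + 20.5558*k^2 - 2.808*k - 26.2119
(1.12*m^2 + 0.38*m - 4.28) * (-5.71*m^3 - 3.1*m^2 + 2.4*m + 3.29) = -6.3952*m^5 - 5.6418*m^4 + 25.9488*m^3 + 17.8648*m^2 - 9.0218*m - 14.0812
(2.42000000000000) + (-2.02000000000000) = 0.400000000000000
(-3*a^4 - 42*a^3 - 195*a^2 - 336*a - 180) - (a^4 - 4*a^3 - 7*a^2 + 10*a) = -4*a^4 - 38*a^3 - 188*a^2 - 346*a - 180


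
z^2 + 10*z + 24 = (z + 4)*(z + 6)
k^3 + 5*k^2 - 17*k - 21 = (k - 3)*(k + 1)*(k + 7)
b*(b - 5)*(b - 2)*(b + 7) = b^4 - 39*b^2 + 70*b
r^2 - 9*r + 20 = (r - 5)*(r - 4)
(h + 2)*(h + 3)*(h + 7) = h^3 + 12*h^2 + 41*h + 42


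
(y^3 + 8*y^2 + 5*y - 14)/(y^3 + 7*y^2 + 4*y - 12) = (y + 7)/(y + 6)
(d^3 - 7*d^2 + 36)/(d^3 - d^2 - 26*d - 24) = (d^2 - d - 6)/(d^2 + 5*d + 4)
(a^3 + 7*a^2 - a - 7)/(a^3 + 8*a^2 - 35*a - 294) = (a^2 - 1)/(a^2 + a - 42)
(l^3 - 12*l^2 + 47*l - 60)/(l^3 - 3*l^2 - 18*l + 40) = (l^2 - 7*l + 12)/(l^2 + 2*l - 8)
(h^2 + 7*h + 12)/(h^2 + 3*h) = (h + 4)/h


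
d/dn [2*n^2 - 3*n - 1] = 4*n - 3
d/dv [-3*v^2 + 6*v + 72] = 6 - 6*v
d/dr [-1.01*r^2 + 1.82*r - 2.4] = 1.82 - 2.02*r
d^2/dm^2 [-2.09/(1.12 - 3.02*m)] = 38.123272/(3.02*m - 1.12)^3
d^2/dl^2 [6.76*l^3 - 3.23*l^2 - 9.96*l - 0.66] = 40.56*l - 6.46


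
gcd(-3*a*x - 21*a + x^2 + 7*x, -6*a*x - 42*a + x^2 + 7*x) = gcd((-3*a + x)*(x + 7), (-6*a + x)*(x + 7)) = x + 7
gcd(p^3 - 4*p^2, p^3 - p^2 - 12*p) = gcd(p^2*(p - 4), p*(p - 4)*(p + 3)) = p^2 - 4*p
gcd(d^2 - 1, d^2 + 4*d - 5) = d - 1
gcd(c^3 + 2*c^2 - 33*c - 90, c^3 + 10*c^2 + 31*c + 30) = c^2 + 8*c + 15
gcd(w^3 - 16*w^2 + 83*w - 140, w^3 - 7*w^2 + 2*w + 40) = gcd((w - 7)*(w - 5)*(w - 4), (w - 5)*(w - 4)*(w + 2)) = w^2 - 9*w + 20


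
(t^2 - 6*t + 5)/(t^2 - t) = (t - 5)/t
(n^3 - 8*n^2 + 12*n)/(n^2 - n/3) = 3*(n^2 - 8*n + 12)/(3*n - 1)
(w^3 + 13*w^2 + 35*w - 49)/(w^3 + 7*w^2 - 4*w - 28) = (w^2 + 6*w - 7)/(w^2 - 4)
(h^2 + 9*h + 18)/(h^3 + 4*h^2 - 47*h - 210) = (h + 3)/(h^2 - 2*h - 35)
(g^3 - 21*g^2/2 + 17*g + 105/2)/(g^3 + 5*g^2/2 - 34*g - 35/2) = (2*g^2 - 11*g - 21)/(2*g^2 + 15*g + 7)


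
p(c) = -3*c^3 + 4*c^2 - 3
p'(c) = -9*c^2 + 8*c = c*(8 - 9*c)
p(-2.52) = 70.41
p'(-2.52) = -77.31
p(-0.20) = -2.82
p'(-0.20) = -1.96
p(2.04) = -11.82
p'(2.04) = -21.13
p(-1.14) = 6.64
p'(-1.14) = -20.82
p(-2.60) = 76.77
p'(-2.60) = -81.64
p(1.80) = -7.54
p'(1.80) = -14.76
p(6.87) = -786.94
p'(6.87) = -369.81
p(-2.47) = 66.61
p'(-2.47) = -74.67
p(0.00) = -3.00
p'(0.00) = 0.00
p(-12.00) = 5757.00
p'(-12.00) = -1392.00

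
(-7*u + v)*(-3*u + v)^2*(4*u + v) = -252*u^4 + 141*u^3*v - u^2*v^2 - 9*u*v^3 + v^4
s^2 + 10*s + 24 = (s + 4)*(s + 6)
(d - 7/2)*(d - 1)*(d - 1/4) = d^3 - 19*d^2/4 + 37*d/8 - 7/8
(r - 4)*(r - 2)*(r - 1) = r^3 - 7*r^2 + 14*r - 8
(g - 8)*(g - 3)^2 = g^3 - 14*g^2 + 57*g - 72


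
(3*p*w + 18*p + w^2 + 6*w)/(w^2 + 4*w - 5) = (3*p*w + 18*p + w^2 + 6*w)/(w^2 + 4*w - 5)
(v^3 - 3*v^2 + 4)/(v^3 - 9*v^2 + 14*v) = (v^2 - v - 2)/(v*(v - 7))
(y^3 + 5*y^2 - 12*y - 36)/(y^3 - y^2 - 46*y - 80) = (y^2 + 3*y - 18)/(y^2 - 3*y - 40)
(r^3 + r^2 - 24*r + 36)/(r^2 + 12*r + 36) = (r^2 - 5*r + 6)/(r + 6)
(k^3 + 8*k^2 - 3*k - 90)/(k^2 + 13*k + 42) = (k^2 + 2*k - 15)/(k + 7)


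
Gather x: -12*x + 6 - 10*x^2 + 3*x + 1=-10*x^2 - 9*x + 7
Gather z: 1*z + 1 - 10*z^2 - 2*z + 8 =-10*z^2 - z + 9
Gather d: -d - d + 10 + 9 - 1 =18 - 2*d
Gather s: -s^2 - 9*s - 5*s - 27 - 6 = -s^2 - 14*s - 33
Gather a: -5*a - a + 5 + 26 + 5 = 36 - 6*a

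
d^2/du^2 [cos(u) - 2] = -cos(u)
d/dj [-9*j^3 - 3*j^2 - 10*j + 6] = -27*j^2 - 6*j - 10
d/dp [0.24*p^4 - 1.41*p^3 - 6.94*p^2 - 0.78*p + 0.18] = 0.96*p^3 - 4.23*p^2 - 13.88*p - 0.78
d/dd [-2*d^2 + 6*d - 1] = 6 - 4*d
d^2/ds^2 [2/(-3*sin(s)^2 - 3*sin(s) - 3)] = 2*(4*sin(s)^3 + 3*sin(s)^2 - 9*sin(s) - 7)*sin(s)/(3*(sin(s)^2 + sin(s) + 1)^3)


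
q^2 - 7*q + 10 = (q - 5)*(q - 2)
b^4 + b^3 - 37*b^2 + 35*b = b*(b - 5)*(b - 1)*(b + 7)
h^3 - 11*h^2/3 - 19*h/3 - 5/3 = (h - 5)*(h + 1/3)*(h + 1)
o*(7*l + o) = 7*l*o + o^2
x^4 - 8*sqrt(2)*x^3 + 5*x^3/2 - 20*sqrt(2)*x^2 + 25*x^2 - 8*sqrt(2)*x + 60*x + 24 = (x + 1/2)*(x + 2)*(x - 6*sqrt(2))*(x - 2*sqrt(2))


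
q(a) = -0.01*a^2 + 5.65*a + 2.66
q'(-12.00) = 5.89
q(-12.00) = -66.58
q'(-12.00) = 5.89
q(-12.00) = -66.58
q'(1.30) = 5.62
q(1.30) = 9.99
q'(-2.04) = 5.69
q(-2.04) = -8.91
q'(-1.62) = 5.68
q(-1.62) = -6.52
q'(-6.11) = 5.77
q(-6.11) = -32.23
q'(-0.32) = 5.66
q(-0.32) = 0.85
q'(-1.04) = 5.67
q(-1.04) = -3.23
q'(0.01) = 5.65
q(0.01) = 2.72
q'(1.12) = 5.63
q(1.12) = 8.98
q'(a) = 5.65 - 0.02*a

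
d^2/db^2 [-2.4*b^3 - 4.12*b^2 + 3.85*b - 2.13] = -14.4*b - 8.24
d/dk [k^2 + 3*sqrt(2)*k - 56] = 2*k + 3*sqrt(2)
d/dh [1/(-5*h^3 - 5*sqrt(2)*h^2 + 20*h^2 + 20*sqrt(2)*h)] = (3*h^2 - 8*h + 2*sqrt(2)*h - 4*sqrt(2))/(5*h^2*(h^2 - 4*h + sqrt(2)*h - 4*sqrt(2))^2)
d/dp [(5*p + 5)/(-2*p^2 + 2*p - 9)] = 5*(2*p^2 + 4*p - 11)/(4*p^4 - 8*p^3 + 40*p^2 - 36*p + 81)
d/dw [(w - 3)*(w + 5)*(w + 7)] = 3*w^2 + 18*w - 1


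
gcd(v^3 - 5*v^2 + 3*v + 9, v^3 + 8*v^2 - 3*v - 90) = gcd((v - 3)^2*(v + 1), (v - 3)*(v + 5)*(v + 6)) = v - 3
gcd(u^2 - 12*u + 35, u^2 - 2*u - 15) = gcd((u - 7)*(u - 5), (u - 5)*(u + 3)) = u - 5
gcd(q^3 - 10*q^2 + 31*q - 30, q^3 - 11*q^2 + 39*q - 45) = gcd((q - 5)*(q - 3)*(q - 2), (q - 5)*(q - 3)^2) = q^2 - 8*q + 15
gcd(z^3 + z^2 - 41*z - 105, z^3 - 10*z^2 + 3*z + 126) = z^2 - 4*z - 21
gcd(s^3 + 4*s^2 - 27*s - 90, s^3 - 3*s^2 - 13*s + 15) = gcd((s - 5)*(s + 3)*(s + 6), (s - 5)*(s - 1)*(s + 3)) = s^2 - 2*s - 15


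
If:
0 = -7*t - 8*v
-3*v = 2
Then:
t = 16/21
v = -2/3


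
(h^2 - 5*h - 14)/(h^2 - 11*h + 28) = (h + 2)/(h - 4)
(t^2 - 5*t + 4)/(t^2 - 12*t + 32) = (t - 1)/(t - 8)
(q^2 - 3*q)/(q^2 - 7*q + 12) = q/(q - 4)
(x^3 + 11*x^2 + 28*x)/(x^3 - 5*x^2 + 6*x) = (x^2 + 11*x + 28)/(x^2 - 5*x + 6)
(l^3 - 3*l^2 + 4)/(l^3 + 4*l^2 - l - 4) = (l^2 - 4*l + 4)/(l^2 + 3*l - 4)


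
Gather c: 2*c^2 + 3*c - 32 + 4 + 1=2*c^2 + 3*c - 27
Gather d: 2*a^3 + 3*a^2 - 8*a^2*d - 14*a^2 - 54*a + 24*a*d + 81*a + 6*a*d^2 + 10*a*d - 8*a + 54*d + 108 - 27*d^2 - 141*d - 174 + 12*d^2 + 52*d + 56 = 2*a^3 - 11*a^2 + 19*a + d^2*(6*a - 15) + d*(-8*a^2 + 34*a - 35) - 10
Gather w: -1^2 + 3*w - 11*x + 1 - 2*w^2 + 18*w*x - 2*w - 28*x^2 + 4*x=-2*w^2 + w*(18*x + 1) - 28*x^2 - 7*x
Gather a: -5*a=-5*a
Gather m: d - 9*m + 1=d - 9*m + 1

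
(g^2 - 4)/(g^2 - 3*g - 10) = (g - 2)/(g - 5)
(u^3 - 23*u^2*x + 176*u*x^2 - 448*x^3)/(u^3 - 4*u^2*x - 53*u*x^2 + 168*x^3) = (-u^2 + 15*u*x - 56*x^2)/(-u^2 - 4*u*x + 21*x^2)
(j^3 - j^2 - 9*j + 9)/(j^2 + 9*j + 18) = (j^2 - 4*j + 3)/(j + 6)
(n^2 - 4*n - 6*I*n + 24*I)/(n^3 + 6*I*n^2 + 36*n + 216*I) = (n - 4)/(n^2 + 12*I*n - 36)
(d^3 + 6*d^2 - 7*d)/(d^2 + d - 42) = d*(d - 1)/(d - 6)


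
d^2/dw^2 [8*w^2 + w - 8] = 16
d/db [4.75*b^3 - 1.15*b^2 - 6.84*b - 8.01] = 14.25*b^2 - 2.3*b - 6.84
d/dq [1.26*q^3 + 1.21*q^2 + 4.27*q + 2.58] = 3.78*q^2 + 2.42*q + 4.27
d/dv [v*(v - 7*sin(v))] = -7*v*cos(v) + 2*v - 7*sin(v)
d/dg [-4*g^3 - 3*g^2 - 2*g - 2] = -12*g^2 - 6*g - 2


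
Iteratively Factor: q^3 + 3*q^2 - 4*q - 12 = (q - 2)*(q^2 + 5*q + 6) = (q - 2)*(q + 3)*(q + 2)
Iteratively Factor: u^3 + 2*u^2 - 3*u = (u + 3)*(u^2 - u) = u*(u + 3)*(u - 1)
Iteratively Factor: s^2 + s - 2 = (s - 1)*(s + 2)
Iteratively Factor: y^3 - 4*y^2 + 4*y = (y)*(y^2 - 4*y + 4) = y*(y - 2)*(y - 2)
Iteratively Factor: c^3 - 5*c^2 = (c)*(c^2 - 5*c) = c*(c - 5)*(c)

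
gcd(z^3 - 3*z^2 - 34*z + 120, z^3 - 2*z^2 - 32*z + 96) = z^2 + 2*z - 24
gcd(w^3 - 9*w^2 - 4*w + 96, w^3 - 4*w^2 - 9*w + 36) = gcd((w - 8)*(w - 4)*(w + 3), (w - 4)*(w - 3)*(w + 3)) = w^2 - w - 12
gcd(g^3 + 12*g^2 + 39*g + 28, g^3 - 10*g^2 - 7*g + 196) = g + 4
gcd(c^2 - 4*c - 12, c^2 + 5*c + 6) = c + 2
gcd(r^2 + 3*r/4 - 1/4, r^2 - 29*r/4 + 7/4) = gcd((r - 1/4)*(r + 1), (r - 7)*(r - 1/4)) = r - 1/4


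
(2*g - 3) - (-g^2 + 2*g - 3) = g^2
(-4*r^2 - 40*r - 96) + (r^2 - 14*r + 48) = -3*r^2 - 54*r - 48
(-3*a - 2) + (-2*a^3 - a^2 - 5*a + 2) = -2*a^3 - a^2 - 8*a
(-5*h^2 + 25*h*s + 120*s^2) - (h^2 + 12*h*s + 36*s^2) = -6*h^2 + 13*h*s + 84*s^2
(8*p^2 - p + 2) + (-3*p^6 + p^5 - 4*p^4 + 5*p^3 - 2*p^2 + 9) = -3*p^6 + p^5 - 4*p^4 + 5*p^3 + 6*p^2 - p + 11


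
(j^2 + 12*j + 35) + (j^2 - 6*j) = 2*j^2 + 6*j + 35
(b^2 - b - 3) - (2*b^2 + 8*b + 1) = -b^2 - 9*b - 4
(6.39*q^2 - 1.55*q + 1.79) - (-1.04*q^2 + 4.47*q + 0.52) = 7.43*q^2 - 6.02*q + 1.27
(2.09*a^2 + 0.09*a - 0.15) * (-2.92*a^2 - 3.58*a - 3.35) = -6.1028*a^4 - 7.745*a^3 - 6.8857*a^2 + 0.2355*a + 0.5025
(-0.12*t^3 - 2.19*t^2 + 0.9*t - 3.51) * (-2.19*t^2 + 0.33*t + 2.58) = 0.2628*t^5 + 4.7565*t^4 - 3.0033*t^3 + 2.3337*t^2 + 1.1637*t - 9.0558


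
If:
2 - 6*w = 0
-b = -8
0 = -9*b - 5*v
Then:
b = 8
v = -72/5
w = 1/3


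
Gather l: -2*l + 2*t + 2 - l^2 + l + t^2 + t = -l^2 - l + t^2 + 3*t + 2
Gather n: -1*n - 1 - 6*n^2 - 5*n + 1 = -6*n^2 - 6*n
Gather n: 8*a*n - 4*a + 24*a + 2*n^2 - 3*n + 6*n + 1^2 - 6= 20*a + 2*n^2 + n*(8*a + 3) - 5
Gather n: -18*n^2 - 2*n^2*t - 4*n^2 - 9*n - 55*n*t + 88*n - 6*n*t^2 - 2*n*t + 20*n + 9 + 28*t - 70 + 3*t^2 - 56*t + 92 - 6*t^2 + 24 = n^2*(-2*t - 22) + n*(-6*t^2 - 57*t + 99) - 3*t^2 - 28*t + 55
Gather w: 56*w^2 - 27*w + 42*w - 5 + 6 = 56*w^2 + 15*w + 1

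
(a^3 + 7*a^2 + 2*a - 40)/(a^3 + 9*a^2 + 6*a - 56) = (a + 5)/(a + 7)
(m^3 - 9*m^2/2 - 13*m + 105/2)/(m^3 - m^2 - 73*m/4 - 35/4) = 2*(m - 3)/(2*m + 1)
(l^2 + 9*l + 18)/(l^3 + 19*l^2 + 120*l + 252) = (l + 3)/(l^2 + 13*l + 42)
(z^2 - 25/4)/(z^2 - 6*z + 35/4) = (2*z + 5)/(2*z - 7)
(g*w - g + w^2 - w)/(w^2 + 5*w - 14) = (g*w - g + w^2 - w)/(w^2 + 5*w - 14)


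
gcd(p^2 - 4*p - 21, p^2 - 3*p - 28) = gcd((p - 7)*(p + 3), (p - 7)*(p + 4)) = p - 7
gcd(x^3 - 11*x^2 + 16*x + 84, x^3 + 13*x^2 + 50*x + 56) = x + 2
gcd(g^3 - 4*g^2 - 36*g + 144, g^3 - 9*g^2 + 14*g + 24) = g^2 - 10*g + 24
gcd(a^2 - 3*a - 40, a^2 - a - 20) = 1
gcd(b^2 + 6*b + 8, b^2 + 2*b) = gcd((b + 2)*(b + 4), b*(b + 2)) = b + 2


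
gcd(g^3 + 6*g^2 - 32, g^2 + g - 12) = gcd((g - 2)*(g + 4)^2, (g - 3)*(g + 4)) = g + 4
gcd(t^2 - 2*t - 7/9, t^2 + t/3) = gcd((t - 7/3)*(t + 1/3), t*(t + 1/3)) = t + 1/3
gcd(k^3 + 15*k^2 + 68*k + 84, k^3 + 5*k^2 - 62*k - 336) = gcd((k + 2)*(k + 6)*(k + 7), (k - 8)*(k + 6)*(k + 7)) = k^2 + 13*k + 42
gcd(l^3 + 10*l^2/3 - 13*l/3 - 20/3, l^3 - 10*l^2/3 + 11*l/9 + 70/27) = l - 5/3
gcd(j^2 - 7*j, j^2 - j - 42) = j - 7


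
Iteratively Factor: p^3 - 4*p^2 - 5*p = (p)*(p^2 - 4*p - 5) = p*(p + 1)*(p - 5)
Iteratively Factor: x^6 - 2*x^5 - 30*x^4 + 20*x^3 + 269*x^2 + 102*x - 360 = (x - 1)*(x^5 - x^4 - 31*x^3 - 11*x^2 + 258*x + 360) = (x - 1)*(x + 3)*(x^4 - 4*x^3 - 19*x^2 + 46*x + 120) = (x - 4)*(x - 1)*(x + 3)*(x^3 - 19*x - 30) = (x - 5)*(x - 4)*(x - 1)*(x + 3)*(x^2 + 5*x + 6) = (x - 5)*(x - 4)*(x - 1)*(x + 2)*(x + 3)*(x + 3)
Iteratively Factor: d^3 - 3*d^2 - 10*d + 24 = (d - 2)*(d^2 - d - 12) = (d - 2)*(d + 3)*(d - 4)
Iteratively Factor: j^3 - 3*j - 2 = (j - 2)*(j^2 + 2*j + 1) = (j - 2)*(j + 1)*(j + 1)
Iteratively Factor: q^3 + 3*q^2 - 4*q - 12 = (q + 2)*(q^2 + q - 6) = (q - 2)*(q + 2)*(q + 3)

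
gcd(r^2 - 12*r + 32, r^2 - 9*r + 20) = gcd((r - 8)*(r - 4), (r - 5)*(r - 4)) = r - 4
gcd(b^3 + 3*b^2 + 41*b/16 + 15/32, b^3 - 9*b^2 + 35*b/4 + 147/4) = b + 3/2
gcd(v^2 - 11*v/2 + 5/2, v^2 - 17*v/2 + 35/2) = v - 5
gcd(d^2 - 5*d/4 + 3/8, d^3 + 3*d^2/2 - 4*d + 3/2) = d - 1/2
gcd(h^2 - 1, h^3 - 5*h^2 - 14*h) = 1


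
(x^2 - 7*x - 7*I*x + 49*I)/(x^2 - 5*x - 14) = (x - 7*I)/(x + 2)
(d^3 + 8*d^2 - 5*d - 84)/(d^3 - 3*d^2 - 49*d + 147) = (d + 4)/(d - 7)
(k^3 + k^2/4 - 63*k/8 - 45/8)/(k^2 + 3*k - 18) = (8*k^2 + 26*k + 15)/(8*(k + 6))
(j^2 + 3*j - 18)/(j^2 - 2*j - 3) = (j + 6)/(j + 1)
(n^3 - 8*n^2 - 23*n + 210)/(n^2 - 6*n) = n - 2 - 35/n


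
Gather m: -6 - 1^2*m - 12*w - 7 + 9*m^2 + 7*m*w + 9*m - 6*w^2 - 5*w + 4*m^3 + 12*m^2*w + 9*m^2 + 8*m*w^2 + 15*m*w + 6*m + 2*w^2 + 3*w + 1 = 4*m^3 + m^2*(12*w + 18) + m*(8*w^2 + 22*w + 14) - 4*w^2 - 14*w - 12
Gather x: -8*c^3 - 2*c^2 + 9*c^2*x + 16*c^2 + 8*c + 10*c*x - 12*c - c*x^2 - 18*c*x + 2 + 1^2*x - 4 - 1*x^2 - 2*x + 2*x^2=-8*c^3 + 14*c^2 - 4*c + x^2*(1 - c) + x*(9*c^2 - 8*c - 1) - 2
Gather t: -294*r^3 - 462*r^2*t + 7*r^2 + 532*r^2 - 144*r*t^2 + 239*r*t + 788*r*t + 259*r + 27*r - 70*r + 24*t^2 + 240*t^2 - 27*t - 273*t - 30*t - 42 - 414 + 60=-294*r^3 + 539*r^2 + 216*r + t^2*(264 - 144*r) + t*(-462*r^2 + 1027*r - 330) - 396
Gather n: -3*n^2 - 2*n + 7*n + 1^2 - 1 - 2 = -3*n^2 + 5*n - 2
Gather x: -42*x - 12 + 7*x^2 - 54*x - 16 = 7*x^2 - 96*x - 28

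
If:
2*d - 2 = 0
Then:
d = 1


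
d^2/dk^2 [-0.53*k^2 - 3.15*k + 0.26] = -1.06000000000000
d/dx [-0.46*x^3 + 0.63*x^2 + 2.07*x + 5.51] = -1.38*x^2 + 1.26*x + 2.07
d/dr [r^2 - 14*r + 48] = 2*r - 14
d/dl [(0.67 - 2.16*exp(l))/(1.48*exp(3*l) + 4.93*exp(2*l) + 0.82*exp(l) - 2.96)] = (6.3936*exp(3*l) + 7.674*exp(2*l) - 6.6062*exp(l) + 5.8442)*exp(l)/(2.1904*exp(6*l) + 14.5928*exp(5*l) + 26.7321*exp(4*l) - 0.676400000000001*exp(3*l) - 28.5132*exp(2*l) - 4.8544*exp(l) + 8.7616)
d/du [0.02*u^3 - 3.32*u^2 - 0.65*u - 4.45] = 0.06*u^2 - 6.64*u - 0.65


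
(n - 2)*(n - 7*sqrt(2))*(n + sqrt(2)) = n^3 - 6*sqrt(2)*n^2 - 2*n^2 - 14*n + 12*sqrt(2)*n + 28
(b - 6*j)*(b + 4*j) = b^2 - 2*b*j - 24*j^2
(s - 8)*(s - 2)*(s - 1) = s^3 - 11*s^2 + 26*s - 16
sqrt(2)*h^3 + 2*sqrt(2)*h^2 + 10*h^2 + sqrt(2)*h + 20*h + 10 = (h + 1)*(h + 5*sqrt(2))*(sqrt(2)*h + sqrt(2))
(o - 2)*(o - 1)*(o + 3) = o^3 - 7*o + 6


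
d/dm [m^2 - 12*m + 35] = 2*m - 12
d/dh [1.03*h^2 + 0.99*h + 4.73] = 2.06*h + 0.99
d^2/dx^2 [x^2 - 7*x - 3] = 2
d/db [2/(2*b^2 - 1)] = -8*b/(2*b^2 - 1)^2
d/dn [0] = 0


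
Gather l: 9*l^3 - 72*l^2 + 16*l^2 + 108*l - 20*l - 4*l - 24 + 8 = 9*l^3 - 56*l^2 + 84*l - 16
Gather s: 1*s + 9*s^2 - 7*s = 9*s^2 - 6*s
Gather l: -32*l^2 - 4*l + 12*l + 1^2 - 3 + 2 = -32*l^2 + 8*l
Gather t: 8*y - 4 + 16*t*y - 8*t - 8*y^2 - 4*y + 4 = t*(16*y - 8) - 8*y^2 + 4*y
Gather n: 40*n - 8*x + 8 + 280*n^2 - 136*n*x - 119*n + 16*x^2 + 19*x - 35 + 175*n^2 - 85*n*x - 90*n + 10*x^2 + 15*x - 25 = 455*n^2 + n*(-221*x - 169) + 26*x^2 + 26*x - 52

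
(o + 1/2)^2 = o^2 + o + 1/4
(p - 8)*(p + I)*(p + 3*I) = p^3 - 8*p^2 + 4*I*p^2 - 3*p - 32*I*p + 24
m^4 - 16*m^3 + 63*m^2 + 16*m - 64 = (m - 8)^2*(m - 1)*(m + 1)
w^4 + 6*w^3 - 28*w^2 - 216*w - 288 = (w - 6)*(w + 2)*(w + 4)*(w + 6)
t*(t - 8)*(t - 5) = t^3 - 13*t^2 + 40*t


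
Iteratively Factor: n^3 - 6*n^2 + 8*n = (n)*(n^2 - 6*n + 8) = n*(n - 2)*(n - 4)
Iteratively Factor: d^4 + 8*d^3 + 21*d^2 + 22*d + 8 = (d + 2)*(d^3 + 6*d^2 + 9*d + 4) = (d + 1)*(d + 2)*(d^2 + 5*d + 4) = (d + 1)*(d + 2)*(d + 4)*(d + 1)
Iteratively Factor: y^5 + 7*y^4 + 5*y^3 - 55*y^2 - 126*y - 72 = (y + 4)*(y^4 + 3*y^3 - 7*y^2 - 27*y - 18) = (y + 1)*(y + 4)*(y^3 + 2*y^2 - 9*y - 18) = (y + 1)*(y + 2)*(y + 4)*(y^2 - 9) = (y - 3)*(y + 1)*(y + 2)*(y + 4)*(y + 3)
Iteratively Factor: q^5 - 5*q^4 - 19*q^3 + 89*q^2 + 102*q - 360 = (q - 5)*(q^4 - 19*q^2 - 6*q + 72) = (q - 5)*(q + 3)*(q^3 - 3*q^2 - 10*q + 24) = (q - 5)*(q + 3)^2*(q^2 - 6*q + 8) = (q - 5)*(q - 4)*(q + 3)^2*(q - 2)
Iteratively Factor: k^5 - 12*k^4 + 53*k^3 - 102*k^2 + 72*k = (k - 3)*(k^4 - 9*k^3 + 26*k^2 - 24*k) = (k - 3)^2*(k^3 - 6*k^2 + 8*k) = (k - 4)*(k - 3)^2*(k^2 - 2*k) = k*(k - 4)*(k - 3)^2*(k - 2)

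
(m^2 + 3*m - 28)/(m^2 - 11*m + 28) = (m + 7)/(m - 7)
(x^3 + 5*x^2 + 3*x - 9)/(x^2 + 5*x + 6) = (x^2 + 2*x - 3)/(x + 2)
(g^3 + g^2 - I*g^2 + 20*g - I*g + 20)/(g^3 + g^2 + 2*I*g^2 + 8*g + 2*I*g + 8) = (g - 5*I)/(g - 2*I)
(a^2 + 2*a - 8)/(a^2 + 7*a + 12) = (a - 2)/(a + 3)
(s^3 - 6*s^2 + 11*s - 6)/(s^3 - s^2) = 1 - 5/s + 6/s^2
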